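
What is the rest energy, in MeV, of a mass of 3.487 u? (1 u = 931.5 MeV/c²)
E = mc² = 3248 MeV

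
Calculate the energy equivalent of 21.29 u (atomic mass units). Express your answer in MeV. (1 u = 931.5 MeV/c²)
E = mc² = 19830 MeV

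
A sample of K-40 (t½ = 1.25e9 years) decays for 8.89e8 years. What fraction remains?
N/N₀ = (1/2)^(t/t½) = 0.6108 = 61.1%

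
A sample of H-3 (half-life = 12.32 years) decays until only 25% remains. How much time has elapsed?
t = t½ × log₂(N₀/N) = 24.64 years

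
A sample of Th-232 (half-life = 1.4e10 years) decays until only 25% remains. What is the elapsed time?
t = t½ × log₂(N₀/N) = 2.8e10 years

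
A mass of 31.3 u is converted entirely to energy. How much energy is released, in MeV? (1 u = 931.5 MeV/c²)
E = mc² = 29160 MeV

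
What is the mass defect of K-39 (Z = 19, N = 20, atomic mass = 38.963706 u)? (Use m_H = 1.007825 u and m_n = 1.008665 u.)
Δm = Z·m_H + N·m_n − M = 0.3583 u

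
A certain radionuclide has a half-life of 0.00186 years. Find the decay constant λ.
λ = ln(2)/t½ = 372.7 year⁻¹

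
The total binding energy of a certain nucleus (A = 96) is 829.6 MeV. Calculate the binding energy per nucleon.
B.E./A = 829.6/96 = 8.642 MeV/nucleon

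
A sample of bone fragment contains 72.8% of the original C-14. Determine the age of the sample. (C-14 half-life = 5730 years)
Age = t½ × log₂(1/ratio) = 2624 years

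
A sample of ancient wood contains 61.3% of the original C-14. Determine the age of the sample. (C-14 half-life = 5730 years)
Age = t½ × log₂(1/ratio) = 4046 years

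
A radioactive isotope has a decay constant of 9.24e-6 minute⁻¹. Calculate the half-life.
t½ = ln(2)/λ = 75020 minutes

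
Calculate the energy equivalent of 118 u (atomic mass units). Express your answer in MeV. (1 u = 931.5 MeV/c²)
E = mc² = 1.099e5 MeV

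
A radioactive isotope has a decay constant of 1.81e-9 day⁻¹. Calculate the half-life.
t½ = ln(2)/λ = 3.83e8 days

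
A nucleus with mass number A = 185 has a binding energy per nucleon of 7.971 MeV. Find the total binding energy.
B.E. = 7.971 × 185 = 1475 MeV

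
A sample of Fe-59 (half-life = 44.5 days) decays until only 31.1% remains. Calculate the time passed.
t = t½ × log₂(N₀/N) = 74.98 days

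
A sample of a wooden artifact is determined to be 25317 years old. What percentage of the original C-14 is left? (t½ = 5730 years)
N/N₀ = (1/2)^(t/t½) = 0.04677 = 4.68%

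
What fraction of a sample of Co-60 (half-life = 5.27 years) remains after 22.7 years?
N/N₀ = (1/2)^(t/t½) = 0.05051 = 5.05%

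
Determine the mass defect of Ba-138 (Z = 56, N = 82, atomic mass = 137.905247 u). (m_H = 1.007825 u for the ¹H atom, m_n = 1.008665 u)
Δm = Z·m_H + N·m_n − M = 1.243 u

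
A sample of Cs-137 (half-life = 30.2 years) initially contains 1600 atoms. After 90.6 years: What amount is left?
N = N₀(1/2)^(t/t½) = 200 atoms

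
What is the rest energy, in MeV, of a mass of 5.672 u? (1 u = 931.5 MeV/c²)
E = mc² = 5283 MeV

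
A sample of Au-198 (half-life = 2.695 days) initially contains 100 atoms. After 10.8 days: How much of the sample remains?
N = N₀(1/2)^(t/t½) = 6.218 atoms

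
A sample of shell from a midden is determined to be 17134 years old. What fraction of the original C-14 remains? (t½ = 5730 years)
N/N₀ = (1/2)^(t/t½) = 0.1258 = 12.6%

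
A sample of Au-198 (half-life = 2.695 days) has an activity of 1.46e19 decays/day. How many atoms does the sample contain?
N = A/λ = 5.677e19 atoms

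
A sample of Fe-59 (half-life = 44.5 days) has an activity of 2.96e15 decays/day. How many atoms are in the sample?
N = A/λ = 1.9e17 atoms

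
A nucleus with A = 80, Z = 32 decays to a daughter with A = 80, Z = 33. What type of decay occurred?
ΔA = 0, ΔZ = +1 ⇒ beta-minus decay (β⁻)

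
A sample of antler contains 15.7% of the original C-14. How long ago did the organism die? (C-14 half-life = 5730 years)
Age = t½ × log₂(1/ratio) = 15310 years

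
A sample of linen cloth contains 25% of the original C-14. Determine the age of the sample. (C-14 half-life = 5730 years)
Age = t½ × log₂(1/ratio) = 11460 years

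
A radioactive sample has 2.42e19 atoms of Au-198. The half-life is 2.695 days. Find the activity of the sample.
A = λN = 6.224e18 decays/day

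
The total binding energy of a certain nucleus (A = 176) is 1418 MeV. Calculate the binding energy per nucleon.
B.E./A = 1418/176 = 8.057 MeV/nucleon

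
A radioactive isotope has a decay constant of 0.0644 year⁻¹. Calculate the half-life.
t½ = ln(2)/λ = 10.76 years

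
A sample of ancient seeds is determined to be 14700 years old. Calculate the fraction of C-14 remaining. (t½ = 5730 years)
N/N₀ = (1/2)^(t/t½) = 0.1689 = 16.9%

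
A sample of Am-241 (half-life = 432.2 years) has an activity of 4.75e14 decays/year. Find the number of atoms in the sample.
N = A/λ = 2.962e17 atoms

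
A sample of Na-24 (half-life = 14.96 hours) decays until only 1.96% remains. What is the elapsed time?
t = t½ × log₂(N₀/N) = 84.87 hours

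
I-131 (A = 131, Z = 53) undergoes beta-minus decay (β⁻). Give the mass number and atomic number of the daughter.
Daughter: A = 131, Z = 54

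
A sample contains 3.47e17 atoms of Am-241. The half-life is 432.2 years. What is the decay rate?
A = λN = 5.565e14 decays/year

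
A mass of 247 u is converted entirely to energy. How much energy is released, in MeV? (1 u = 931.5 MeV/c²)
E = mc² = 2.301e5 MeV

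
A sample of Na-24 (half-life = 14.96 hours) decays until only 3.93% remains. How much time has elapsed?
t = t½ × log₂(N₀/N) = 69.85 hours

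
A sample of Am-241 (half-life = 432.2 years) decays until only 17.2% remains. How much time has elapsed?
t = t½ × log₂(N₀/N) = 1098 years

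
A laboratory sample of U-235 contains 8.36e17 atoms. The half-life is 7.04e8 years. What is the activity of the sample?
A = λN = 8.231e8 decays/year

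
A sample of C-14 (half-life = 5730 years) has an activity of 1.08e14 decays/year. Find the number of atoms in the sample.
N = A/λ = 8.928e17 atoms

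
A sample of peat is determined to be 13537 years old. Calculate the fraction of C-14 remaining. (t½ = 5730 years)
N/N₀ = (1/2)^(t/t½) = 0.1945 = 19.4%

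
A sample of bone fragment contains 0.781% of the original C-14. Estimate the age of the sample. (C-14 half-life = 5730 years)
Age = t½ × log₂(1/ratio) = 40110 years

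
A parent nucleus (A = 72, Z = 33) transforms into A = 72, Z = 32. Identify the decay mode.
ΔA = 0, ΔZ = -1 ⇒ beta-plus decay (β⁺) or electron capture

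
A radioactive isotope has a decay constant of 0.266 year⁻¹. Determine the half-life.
t½ = ln(2)/λ = 2.606 years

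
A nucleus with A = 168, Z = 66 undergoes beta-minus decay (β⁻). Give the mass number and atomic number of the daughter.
Daughter: A = 168, Z = 67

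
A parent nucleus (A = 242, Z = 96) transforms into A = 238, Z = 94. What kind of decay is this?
ΔA = -4, ΔZ = -2 ⇒ alpha decay (α)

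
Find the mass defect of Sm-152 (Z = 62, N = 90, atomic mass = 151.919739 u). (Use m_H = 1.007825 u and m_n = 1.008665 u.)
Δm = Z·m_H + N·m_n − M = 1.345 u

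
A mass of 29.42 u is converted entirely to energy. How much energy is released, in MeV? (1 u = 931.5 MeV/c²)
E = mc² = 27400 MeV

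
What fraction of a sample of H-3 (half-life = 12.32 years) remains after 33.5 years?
N/N₀ = (1/2)^(t/t½) = 0.1519 = 15.2%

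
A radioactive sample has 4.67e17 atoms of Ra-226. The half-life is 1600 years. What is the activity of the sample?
A = λN = 2.023e14 decays/year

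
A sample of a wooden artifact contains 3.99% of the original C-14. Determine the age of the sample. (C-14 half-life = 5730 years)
Age = t½ × log₂(1/ratio) = 26630 years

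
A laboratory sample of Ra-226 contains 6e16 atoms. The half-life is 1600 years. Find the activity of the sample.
A = λN = 2.599e13 decays/year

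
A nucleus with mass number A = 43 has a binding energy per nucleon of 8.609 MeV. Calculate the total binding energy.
B.E. = 8.609 × 43 = 370.2 MeV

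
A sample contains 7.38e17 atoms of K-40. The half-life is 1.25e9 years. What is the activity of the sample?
A = λN = 4.092e8 decays/year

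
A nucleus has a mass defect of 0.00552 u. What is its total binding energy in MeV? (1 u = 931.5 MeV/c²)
B.E. = Δm × 931.5 = 5.142 MeV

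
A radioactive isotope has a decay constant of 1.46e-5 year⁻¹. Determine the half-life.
t½ = ln(2)/λ = 47480 years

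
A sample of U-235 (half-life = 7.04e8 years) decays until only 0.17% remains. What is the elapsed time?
t = t½ × log₂(N₀/N) = 6.477e9 years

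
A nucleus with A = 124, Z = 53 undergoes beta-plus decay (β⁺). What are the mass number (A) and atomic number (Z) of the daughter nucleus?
Daughter: A = 124, Z = 52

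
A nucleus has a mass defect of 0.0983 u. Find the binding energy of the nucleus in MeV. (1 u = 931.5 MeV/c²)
B.E. = Δm × 931.5 = 91.57 MeV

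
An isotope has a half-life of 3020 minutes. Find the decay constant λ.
λ = ln(2)/t½ = 2.295e-4 minute⁻¹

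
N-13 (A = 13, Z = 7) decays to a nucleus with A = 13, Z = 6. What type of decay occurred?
ΔA = 0, ΔZ = -1 ⇒ beta-plus decay (β⁺) or electron capture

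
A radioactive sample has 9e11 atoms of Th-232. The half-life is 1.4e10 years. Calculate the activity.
A = λN = 44.56 decays/year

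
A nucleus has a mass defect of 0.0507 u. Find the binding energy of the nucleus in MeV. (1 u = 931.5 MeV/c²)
B.E. = Δm × 931.5 = 47.23 MeV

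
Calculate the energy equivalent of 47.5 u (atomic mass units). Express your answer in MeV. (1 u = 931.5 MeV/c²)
E = mc² = 44250 MeV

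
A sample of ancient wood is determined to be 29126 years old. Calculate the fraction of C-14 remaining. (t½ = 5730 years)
N/N₀ = (1/2)^(t/t½) = 0.0295 = 2.95%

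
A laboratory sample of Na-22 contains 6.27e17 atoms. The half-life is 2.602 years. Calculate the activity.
A = λN = 1.67e17 decays/year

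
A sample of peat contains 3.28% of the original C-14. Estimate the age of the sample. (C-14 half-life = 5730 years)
Age = t½ × log₂(1/ratio) = 28250 years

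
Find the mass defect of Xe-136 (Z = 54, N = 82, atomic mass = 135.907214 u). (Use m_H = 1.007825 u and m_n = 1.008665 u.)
Δm = Z·m_H + N·m_n − M = 1.226 u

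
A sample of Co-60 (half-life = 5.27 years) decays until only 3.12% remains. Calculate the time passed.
t = t½ × log₂(N₀/N) = 26.36 years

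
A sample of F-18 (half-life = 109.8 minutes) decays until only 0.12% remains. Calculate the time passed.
t = t½ × log₂(N₀/N) = 1065 minutes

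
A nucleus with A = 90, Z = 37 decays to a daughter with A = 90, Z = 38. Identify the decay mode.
ΔA = 0, ΔZ = +1 ⇒ beta-minus decay (β⁻)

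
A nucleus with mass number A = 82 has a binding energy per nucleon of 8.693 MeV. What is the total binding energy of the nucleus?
B.E. = 8.693 × 82 = 712.8 MeV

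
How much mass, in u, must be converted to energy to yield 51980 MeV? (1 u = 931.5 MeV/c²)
m = E/c² = 55.8 u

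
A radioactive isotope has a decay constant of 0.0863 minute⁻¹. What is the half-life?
t½ = ln(2)/λ = 8.032 minutes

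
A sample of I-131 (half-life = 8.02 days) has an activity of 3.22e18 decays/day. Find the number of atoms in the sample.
N = A/λ = 3.726e19 atoms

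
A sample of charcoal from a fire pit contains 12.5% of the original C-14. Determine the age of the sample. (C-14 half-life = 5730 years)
Age = t½ × log₂(1/ratio) = 17190 years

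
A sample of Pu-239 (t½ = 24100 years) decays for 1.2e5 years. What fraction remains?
N/N₀ = (1/2)^(t/t½) = 0.0317 = 3.17%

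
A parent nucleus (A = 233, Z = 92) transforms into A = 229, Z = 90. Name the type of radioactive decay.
ΔA = -4, ΔZ = -2 ⇒ alpha decay (α)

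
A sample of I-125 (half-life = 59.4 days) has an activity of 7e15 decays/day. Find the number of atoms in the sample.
N = A/λ = 5.999e17 atoms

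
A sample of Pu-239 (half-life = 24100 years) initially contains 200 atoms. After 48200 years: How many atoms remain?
N = N₀(1/2)^(t/t½) = 50 atoms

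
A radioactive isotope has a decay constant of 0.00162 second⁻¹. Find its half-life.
t½ = ln(2)/λ = 427.9 seconds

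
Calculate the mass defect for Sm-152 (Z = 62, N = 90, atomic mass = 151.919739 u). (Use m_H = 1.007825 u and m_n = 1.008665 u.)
Δm = Z·m_H + N·m_n − M = 1.345 u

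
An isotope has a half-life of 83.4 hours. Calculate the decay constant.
λ = ln(2)/t½ = 0.008311 hour⁻¹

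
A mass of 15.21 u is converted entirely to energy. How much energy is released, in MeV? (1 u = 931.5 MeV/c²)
E = mc² = 14170 MeV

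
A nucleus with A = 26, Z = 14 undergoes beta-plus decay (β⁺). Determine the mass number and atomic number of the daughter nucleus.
Daughter: A = 26, Z = 13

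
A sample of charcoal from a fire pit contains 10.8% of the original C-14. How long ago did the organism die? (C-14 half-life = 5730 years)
Age = t½ × log₂(1/ratio) = 18400 years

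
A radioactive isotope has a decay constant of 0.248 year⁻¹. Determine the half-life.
t½ = ln(2)/λ = 2.795 years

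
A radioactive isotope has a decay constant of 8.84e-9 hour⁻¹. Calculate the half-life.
t½ = ln(2)/λ = 7.841e7 hours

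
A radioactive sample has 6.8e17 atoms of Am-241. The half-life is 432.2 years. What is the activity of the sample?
A = λN = 1.091e15 decays/year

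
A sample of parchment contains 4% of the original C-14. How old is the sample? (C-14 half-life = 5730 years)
Age = t½ × log₂(1/ratio) = 26610 years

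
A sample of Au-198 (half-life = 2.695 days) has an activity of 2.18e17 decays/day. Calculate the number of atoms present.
N = A/λ = 8.476e17 atoms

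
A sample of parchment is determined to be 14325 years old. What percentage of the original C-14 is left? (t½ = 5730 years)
N/N₀ = (1/2)^(t/t½) = 0.1768 = 17.7%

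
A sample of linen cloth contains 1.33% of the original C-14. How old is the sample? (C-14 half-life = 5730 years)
Age = t½ × log₂(1/ratio) = 35710 years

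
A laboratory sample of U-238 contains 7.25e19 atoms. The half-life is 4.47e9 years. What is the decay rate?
A = λN = 1.124e10 decays/year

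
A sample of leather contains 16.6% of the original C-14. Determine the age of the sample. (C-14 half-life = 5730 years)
Age = t½ × log₂(1/ratio) = 14840 years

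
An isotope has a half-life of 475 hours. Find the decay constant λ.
λ = ln(2)/t½ = 0.001459 hour⁻¹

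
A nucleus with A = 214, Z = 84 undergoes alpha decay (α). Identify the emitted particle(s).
α particle = ⁴₂He (2 protons + 2 neutrons)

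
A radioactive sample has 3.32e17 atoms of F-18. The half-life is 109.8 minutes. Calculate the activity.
A = λN = 2.096e15 decays/minute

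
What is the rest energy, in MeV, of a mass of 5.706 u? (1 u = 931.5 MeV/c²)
E = mc² = 5315 MeV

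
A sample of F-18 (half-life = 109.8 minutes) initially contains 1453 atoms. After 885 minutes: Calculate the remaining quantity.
N = N₀(1/2)^(t/t½) = 5.444 atoms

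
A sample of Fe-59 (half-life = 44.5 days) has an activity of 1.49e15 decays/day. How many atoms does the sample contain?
N = A/λ = 9.566e16 atoms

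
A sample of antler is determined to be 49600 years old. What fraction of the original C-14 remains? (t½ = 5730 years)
N/N₀ = (1/2)^(t/t½) = 0.002479 = 0.248%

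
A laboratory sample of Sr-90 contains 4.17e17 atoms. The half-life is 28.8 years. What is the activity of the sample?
A = λN = 1.004e16 decays/year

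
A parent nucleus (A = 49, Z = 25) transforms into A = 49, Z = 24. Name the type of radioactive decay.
ΔA = 0, ΔZ = -1 ⇒ beta-plus decay (β⁺) or electron capture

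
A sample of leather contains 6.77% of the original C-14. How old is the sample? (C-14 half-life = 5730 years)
Age = t½ × log₂(1/ratio) = 22260 years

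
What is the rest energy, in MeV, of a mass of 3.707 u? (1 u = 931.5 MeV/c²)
E = mc² = 3453 MeV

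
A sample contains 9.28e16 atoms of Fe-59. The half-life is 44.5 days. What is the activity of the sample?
A = λN = 1.445e15 decays/day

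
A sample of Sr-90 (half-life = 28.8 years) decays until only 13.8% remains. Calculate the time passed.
t = t½ × log₂(N₀/N) = 82.29 years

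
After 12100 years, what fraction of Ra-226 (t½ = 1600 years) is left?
N/N₀ = (1/2)^(t/t½) = 0.00529 = 0.529%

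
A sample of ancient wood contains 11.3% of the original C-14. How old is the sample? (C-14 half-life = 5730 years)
Age = t½ × log₂(1/ratio) = 18020 years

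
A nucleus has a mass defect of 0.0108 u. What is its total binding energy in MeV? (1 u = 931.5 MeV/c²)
B.E. = Δm × 931.5 = 10.06 MeV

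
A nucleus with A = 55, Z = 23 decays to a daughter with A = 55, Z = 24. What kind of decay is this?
ΔA = 0, ΔZ = +1 ⇒ beta-minus decay (β⁻)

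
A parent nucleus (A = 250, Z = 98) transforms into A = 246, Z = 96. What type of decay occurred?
ΔA = -4, ΔZ = -2 ⇒ alpha decay (α)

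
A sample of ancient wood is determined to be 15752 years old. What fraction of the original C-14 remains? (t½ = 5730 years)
N/N₀ = (1/2)^(t/t½) = 0.1487 = 14.9%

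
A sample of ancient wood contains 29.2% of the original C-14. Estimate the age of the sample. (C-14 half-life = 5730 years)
Age = t½ × log₂(1/ratio) = 10180 years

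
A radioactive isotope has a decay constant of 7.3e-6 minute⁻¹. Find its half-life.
t½ = ln(2)/λ = 94950 minutes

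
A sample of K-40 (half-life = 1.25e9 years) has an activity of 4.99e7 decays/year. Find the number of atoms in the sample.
N = A/λ = 8.999e16 atoms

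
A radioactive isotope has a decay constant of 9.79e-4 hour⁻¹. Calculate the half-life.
t½ = ln(2)/λ = 708 hours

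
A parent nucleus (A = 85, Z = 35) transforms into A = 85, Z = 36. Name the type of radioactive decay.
ΔA = 0, ΔZ = +1 ⇒ beta-minus decay (β⁻)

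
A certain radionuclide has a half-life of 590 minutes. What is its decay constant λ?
λ = ln(2)/t½ = 0.001175 minute⁻¹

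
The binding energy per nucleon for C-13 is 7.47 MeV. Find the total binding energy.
B.E. = 7.47 × 13 = 97.11 MeV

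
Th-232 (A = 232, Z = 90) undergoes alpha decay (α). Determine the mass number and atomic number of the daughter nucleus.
Daughter: A = 228, Z = 88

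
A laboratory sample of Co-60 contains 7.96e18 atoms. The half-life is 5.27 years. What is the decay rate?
A = λN = 1.047e18 decays/year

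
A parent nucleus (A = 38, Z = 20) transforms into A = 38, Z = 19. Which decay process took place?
ΔA = 0, ΔZ = -1 ⇒ beta-plus decay (β⁺) or electron capture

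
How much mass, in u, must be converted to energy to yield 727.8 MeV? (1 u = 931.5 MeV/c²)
m = E/c² = 0.7813 u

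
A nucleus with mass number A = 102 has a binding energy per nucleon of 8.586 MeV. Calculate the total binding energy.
B.E. = 8.586 × 102 = 875.8 MeV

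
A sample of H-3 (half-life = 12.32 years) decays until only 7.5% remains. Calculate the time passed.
t = t½ × log₂(N₀/N) = 46.04 years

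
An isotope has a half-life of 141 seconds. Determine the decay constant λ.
λ = ln(2)/t½ = 0.004916 second⁻¹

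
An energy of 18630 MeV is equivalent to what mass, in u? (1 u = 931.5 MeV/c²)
m = E/c² = 20 u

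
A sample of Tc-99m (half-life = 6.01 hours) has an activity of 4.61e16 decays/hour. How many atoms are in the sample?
N = A/λ = 3.997e17 atoms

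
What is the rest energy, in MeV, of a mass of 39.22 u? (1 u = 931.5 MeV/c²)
E = mc² = 36530 MeV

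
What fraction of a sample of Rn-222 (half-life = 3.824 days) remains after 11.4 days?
N/N₀ = (1/2)^(t/t½) = 0.1266 = 12.7%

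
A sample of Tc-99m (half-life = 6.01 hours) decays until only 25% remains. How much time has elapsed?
t = t½ × log₂(N₀/N) = 12.02 hours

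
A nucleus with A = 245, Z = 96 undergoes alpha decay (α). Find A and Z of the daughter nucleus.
Daughter: A = 241, Z = 94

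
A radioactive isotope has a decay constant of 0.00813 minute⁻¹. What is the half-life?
t½ = ln(2)/λ = 85.26 minutes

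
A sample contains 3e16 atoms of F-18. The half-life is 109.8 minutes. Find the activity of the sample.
A = λN = 1.894e14 decays/minute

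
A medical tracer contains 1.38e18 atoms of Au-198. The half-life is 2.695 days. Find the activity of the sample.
A = λN = 3.549e17 decays/day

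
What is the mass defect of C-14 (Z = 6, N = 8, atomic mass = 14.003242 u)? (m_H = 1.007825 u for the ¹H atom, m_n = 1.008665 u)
Δm = Z·m_H + N·m_n − M = 0.113 u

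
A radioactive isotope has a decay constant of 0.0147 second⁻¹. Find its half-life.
t½ = ln(2)/λ = 47.15 seconds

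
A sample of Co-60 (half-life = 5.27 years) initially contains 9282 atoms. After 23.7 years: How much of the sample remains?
N = N₀(1/2)^(t/t½) = 411 atoms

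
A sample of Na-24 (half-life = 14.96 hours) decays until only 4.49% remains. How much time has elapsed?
t = t½ × log₂(N₀/N) = 66.98 hours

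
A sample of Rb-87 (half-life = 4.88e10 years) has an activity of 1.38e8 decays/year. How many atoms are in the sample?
N = A/λ = 9.716e18 atoms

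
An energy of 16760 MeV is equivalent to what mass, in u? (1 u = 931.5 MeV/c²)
m = E/c² = 17.99 u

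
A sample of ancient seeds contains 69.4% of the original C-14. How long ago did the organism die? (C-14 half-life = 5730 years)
Age = t½ × log₂(1/ratio) = 3020 years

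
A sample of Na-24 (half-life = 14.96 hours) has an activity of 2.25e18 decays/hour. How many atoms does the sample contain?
N = A/λ = 4.856e19 atoms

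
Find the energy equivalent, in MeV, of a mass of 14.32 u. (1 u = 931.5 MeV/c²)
E = mc² = 13340 MeV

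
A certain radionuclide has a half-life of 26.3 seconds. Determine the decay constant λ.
λ = ln(2)/t½ = 0.02636 second⁻¹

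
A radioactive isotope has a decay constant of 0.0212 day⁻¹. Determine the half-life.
t½ = ln(2)/λ = 32.7 days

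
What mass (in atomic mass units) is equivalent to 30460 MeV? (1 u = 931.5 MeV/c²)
m = E/c² = 32.7 u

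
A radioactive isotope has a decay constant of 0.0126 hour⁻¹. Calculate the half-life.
t½ = ln(2)/λ = 55.01 hours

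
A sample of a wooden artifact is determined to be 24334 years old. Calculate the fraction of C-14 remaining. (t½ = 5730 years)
N/N₀ = (1/2)^(t/t½) = 0.05267 = 5.27%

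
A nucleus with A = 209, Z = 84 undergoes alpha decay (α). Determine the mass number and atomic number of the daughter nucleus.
Daughter: A = 205, Z = 82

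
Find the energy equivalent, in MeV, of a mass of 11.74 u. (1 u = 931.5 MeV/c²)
E = mc² = 10940 MeV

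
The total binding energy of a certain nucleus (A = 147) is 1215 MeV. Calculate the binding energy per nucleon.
B.E./A = 1215/147 = 8.265 MeV/nucleon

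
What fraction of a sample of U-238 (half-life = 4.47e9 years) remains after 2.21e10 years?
N/N₀ = (1/2)^(t/t½) = 0.03249 = 3.25%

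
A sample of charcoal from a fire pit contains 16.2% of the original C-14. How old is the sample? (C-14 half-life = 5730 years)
Age = t½ × log₂(1/ratio) = 15050 years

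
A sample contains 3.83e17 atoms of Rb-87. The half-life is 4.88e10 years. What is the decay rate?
A = λN = 5.44e6 decays/year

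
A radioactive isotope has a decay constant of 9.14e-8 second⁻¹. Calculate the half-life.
t½ = ln(2)/λ = 7.584e6 seconds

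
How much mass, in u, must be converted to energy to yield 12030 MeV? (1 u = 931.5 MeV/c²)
m = E/c² = 12.91 u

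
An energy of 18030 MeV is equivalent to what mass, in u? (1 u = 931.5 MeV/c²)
m = E/c² = 19.36 u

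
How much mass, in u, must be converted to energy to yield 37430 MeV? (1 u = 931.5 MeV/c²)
m = E/c² = 40.18 u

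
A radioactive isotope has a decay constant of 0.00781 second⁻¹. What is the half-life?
t½ = ln(2)/λ = 88.75 seconds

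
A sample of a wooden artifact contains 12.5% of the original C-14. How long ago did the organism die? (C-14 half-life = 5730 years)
Age = t½ × log₂(1/ratio) = 17190 years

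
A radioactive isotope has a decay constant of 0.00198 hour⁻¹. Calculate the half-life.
t½ = ln(2)/λ = 350.1 hours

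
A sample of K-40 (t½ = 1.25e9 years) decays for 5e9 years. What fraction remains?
N/N₀ = (1/2)^(t/t½) = 0.0625 = 6.25%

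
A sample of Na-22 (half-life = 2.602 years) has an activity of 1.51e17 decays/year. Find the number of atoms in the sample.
N = A/λ = 5.668e17 atoms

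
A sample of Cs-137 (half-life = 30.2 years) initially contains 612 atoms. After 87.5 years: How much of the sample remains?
N = N₀(1/2)^(t/t½) = 82.14 atoms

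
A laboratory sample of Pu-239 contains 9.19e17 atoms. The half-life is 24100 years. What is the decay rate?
A = λN = 2.643e13 decays/year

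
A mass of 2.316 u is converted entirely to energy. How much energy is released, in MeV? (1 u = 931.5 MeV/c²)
E = mc² = 2157 MeV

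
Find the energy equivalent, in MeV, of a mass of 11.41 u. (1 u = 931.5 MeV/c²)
E = mc² = 10630 MeV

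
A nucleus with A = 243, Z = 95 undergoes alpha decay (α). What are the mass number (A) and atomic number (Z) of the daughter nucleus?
Daughter: A = 239, Z = 93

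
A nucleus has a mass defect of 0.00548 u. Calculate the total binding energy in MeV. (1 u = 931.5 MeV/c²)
B.E. = Δm × 931.5 = 5.105 MeV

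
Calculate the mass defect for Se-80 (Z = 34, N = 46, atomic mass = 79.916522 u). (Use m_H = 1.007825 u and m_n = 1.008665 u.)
Δm = Z·m_H + N·m_n − M = 0.7481 u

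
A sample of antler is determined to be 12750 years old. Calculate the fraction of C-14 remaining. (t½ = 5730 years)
N/N₀ = (1/2)^(t/t½) = 0.2139 = 21.4%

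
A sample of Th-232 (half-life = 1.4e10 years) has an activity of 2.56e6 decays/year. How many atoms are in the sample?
N = A/λ = 5.171e16 atoms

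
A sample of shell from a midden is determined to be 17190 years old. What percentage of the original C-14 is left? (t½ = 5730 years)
N/N₀ = (1/2)^(t/t½) = 0.125 = 12.5%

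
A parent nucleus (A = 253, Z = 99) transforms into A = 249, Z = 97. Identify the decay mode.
ΔA = -4, ΔZ = -2 ⇒ alpha decay (α)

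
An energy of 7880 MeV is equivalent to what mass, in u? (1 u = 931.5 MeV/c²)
m = E/c² = 8.459 u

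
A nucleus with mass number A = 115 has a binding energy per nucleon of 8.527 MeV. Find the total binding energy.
B.E. = 8.527 × 115 = 980.6 MeV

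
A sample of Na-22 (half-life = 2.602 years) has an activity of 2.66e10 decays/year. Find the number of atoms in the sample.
N = A/λ = 9.985e10 atoms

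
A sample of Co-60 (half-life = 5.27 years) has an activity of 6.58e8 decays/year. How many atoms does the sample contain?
N = A/λ = 5.003e9 atoms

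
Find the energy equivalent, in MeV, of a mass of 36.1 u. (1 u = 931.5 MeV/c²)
E = mc² = 33630 MeV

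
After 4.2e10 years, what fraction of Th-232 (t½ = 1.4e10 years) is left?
N/N₀ = (1/2)^(t/t½) = 0.125 = 12.5%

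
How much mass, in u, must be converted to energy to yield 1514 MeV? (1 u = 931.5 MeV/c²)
m = E/c² = 1.625 u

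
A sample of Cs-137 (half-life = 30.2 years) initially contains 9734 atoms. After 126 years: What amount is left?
N = N₀(1/2)^(t/t½) = 539.9 atoms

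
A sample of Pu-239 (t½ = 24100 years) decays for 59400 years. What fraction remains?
N/N₀ = (1/2)^(t/t½) = 0.1812 = 18.1%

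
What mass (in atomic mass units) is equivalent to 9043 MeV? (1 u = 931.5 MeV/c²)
m = E/c² = 9.708 u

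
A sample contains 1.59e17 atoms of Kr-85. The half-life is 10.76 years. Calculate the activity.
A = λN = 1.024e16 decays/year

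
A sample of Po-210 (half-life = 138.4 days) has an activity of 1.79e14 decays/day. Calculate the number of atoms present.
N = A/λ = 3.574e16 atoms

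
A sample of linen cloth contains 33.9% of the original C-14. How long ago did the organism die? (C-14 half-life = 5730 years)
Age = t½ × log₂(1/ratio) = 8942 years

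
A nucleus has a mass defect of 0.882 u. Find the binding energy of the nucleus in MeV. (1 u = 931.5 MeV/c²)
B.E. = Δm × 931.5 = 821.6 MeV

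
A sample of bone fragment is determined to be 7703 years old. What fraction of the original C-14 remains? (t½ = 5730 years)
N/N₀ = (1/2)^(t/t½) = 0.3938 = 39.4%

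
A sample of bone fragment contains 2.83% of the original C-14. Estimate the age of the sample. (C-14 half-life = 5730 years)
Age = t½ × log₂(1/ratio) = 29470 years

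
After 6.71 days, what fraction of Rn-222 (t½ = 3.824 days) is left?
N/N₀ = (1/2)^(t/t½) = 0.2963 = 29.6%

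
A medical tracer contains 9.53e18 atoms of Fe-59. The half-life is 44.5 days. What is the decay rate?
A = λN = 1.484e17 decays/day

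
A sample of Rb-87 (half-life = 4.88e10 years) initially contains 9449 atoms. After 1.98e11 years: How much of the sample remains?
N = N₀(1/2)^(t/t½) = 567.5 atoms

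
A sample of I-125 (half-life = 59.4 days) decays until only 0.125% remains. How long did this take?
t = t½ × log₂(N₀/N) = 572.8 days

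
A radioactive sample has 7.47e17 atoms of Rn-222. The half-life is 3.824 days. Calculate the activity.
A = λN = 1.354e17 decays/day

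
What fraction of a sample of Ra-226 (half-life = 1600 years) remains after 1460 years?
N/N₀ = (1/2)^(t/t½) = 0.5313 = 53.1%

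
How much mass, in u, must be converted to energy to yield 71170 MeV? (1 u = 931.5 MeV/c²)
m = E/c² = 76.4 u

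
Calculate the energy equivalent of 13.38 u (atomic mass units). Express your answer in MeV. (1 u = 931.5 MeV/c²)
E = mc² = 12460 MeV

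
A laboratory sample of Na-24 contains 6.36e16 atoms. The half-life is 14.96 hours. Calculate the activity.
A = λN = 2.947e15 decays/hour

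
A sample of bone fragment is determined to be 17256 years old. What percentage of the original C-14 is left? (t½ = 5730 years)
N/N₀ = (1/2)^(t/t½) = 0.124 = 12.4%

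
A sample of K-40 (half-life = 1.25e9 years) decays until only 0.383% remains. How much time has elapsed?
t = t½ × log₂(N₀/N) = 1.004e10 years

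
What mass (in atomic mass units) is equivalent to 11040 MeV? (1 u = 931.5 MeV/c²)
m = E/c² = 11.85 u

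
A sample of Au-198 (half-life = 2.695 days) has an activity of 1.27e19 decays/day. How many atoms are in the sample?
N = A/λ = 4.938e19 atoms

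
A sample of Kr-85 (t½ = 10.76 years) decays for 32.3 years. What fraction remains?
N/N₀ = (1/2)^(t/t½) = 0.1248 = 12.5%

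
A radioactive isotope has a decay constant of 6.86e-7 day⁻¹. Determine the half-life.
t½ = ln(2)/λ = 1.01e6 days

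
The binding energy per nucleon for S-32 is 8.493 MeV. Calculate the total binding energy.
B.E. = 8.493 × 32 = 271.8 MeV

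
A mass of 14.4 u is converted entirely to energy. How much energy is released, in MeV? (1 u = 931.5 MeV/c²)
E = mc² = 13410 MeV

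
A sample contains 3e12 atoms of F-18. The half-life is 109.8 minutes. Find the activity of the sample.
A = λN = 1.894e10 decays/minute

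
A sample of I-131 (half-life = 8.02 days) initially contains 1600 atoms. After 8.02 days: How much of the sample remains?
N = N₀(1/2)^(t/t½) = 800 atoms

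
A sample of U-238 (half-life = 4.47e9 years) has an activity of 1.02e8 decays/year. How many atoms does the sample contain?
N = A/λ = 6.578e17 atoms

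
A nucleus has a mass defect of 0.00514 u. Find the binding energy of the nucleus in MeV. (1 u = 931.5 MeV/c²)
B.E. = Δm × 931.5 = 4.788 MeV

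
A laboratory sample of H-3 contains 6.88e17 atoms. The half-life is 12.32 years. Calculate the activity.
A = λN = 3.871e16 decays/year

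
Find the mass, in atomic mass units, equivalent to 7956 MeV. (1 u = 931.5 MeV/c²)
m = E/c² = 8.541 u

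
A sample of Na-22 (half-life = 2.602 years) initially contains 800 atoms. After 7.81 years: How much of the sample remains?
N = N₀(1/2)^(t/t½) = 99.89 atoms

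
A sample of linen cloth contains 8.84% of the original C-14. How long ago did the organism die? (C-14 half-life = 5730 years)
Age = t½ × log₂(1/ratio) = 20050 years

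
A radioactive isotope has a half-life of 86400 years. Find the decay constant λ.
λ = ln(2)/t½ = 8.023e-6 year⁻¹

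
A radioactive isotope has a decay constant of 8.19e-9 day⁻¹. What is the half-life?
t½ = ln(2)/λ = 8.463e7 days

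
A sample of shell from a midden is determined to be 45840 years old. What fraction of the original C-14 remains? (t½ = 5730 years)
N/N₀ = (1/2)^(t/t½) = 0.003906 = 0.391%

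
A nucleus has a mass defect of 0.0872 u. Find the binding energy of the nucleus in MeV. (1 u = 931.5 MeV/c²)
B.E. = Δm × 931.5 = 81.23 MeV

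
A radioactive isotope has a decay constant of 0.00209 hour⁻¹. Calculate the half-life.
t½ = ln(2)/λ = 331.6 hours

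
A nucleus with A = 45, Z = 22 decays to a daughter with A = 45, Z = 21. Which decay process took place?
ΔA = 0, ΔZ = -1 ⇒ beta-plus decay (β⁺) or electron capture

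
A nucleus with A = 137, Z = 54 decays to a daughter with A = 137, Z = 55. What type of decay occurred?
ΔA = 0, ΔZ = +1 ⇒ beta-minus decay (β⁻)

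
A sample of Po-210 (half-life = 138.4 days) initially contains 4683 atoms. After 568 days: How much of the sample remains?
N = N₀(1/2)^(t/t½) = 272.3 atoms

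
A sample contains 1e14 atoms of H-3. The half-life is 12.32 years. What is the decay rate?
A = λN = 5.626e12 decays/year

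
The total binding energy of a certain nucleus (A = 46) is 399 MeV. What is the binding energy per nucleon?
B.E./A = 399/46 = 8.674 MeV/nucleon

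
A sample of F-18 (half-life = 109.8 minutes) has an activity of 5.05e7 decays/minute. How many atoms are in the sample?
N = A/λ = 8e9 atoms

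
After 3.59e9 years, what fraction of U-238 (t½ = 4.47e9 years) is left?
N/N₀ = (1/2)^(t/t½) = 0.5731 = 57.3%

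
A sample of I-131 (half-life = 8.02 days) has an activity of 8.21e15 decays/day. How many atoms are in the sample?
N = A/λ = 9.499e16 atoms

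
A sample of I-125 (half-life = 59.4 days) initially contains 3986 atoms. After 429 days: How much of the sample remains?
N = N₀(1/2)^(t/t½) = 26.7 atoms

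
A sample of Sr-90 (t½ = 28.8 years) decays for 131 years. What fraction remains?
N/N₀ = (1/2)^(t/t½) = 0.04273 = 4.27%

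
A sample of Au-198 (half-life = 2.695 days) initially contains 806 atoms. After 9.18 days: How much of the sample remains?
N = N₀(1/2)^(t/t½) = 76.02 atoms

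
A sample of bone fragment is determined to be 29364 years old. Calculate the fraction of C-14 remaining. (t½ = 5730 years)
N/N₀ = (1/2)^(t/t½) = 0.02866 = 2.87%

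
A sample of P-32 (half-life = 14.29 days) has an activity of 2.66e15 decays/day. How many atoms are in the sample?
N = A/λ = 5.484e16 atoms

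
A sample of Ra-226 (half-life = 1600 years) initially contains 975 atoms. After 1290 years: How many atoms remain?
N = N₀(1/2)^(t/t½) = 557.6 atoms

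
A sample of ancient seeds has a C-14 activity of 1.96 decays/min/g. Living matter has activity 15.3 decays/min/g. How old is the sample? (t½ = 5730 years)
Age = t½ × log₂(A₀/A) = 16990 years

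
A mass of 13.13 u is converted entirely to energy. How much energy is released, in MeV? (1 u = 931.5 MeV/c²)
E = mc² = 12230 MeV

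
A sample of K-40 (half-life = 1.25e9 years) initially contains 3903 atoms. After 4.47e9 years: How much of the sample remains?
N = N₀(1/2)^(t/t½) = 327.3 atoms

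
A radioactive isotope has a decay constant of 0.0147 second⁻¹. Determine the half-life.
t½ = ln(2)/λ = 47.15 seconds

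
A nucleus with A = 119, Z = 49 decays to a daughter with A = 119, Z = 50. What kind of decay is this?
ΔA = 0, ΔZ = +1 ⇒ beta-minus decay (β⁻)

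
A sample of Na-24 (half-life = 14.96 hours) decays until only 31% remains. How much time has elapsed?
t = t½ × log₂(N₀/N) = 25.28 hours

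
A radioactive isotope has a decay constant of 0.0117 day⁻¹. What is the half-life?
t½ = ln(2)/λ = 59.24 days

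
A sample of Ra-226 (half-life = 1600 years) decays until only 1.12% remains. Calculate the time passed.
t = t½ × log₂(N₀/N) = 10370 years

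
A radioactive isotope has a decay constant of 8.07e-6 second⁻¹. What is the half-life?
t½ = ln(2)/λ = 85890 seconds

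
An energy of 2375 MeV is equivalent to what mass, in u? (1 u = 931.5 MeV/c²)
m = E/c² = 2.55 u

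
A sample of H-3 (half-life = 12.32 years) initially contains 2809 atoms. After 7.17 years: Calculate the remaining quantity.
N = N₀(1/2)^(t/t½) = 1877 atoms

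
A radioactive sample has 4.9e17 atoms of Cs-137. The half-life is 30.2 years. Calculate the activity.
A = λN = 1.125e16 decays/year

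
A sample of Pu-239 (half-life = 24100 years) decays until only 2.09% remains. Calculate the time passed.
t = t½ × log₂(N₀/N) = 1.345e5 years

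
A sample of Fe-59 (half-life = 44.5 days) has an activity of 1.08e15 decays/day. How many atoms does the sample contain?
N = A/λ = 6.934e16 atoms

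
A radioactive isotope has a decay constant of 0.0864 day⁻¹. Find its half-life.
t½ = ln(2)/λ = 8.023 days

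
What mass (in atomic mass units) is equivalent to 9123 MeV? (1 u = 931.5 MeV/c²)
m = E/c² = 9.794 u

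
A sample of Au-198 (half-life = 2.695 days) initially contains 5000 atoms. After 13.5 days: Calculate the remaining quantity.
N = N₀(1/2)^(t/t½) = 155.2 atoms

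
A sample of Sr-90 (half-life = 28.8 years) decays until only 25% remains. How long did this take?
t = t½ × log₂(N₀/N) = 57.6 years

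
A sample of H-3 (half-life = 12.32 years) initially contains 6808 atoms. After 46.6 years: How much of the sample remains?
N = N₀(1/2)^(t/t½) = 494.7 atoms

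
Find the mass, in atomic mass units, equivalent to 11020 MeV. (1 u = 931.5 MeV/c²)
m = E/c² = 11.83 u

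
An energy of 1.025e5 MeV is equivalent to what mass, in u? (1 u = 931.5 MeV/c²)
m = E/c² = 110 u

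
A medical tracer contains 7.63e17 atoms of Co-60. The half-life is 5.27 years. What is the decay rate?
A = λN = 1.004e17 decays/year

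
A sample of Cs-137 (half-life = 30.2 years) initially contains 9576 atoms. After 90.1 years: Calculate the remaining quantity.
N = N₀(1/2)^(t/t½) = 1211 atoms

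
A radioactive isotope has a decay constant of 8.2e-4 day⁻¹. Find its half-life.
t½ = ln(2)/λ = 845.3 days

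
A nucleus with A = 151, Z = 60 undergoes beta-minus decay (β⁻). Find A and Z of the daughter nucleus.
Daughter: A = 151, Z = 61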